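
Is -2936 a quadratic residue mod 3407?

Pull out -1: (-2936/3407) = (-1/3407)·(2936/3407). Since 3407 ≡ 3 (mod 4), (-1/3407) = -1. Now have -(2936/3407).
Factor out 2: 2936 = 2^3·367. Since 3407 ≡ 7 (mod 8), (2/3407) = +1, and (2/3407)^3 = +1. Now have -(367/3407).
Both 367 ≡ 3 and 3407 ≡ 3 (mod 4), so reciprocity gives (367/3407) = -(3407/367). Reduce: 3407 ≡ 104 (mod 367). Now have (104/367).
Factor out 2: 104 = 2^3·13. Since 367 ≡ 7 (mod 8), (2/367) = +1, and (2/367)^3 = +1. Now have (13/367).
13 ≡ 1 (mod 4), so quadratic reciprocity gives (13/367) = (367/13). Reduce: 367 ≡ 3 (mod 13). Now have (3/13).
13 ≡ 1 (mod 4), so quadratic reciprocity gives (3/13) = (13/3). Reduce: 13 ≡ 1 (mod 3). Now have (1/3).
(1/3) = 1. Collecting the sign factors: 1.
(-2936/3407) = 1, and 3407 is prime, so -2936 is a quadratic residue mod 3407.

yes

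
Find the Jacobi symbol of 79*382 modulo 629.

By multiplicativity, (79·382/629) = (79/629)·(382/629).
First factor (79/629):
(79/629)
  = (629/79)    [QR: 629 ≡ 1 mod 4, sign kept]
  = (76/79)    [629 ≡ 76 mod 79]
  = (19/79)    [79 ≡ 7 mod 8 ⇒ (2/79)^2 = +1]
  = -(79/19)    [QR: both ≡ 3 mod 4, sign flips]
  = -(3/19)    [79 ≡ 3 mod 19]
  = (19/3)    [QR: both ≡ 3 mod 4, sign flips]
  = (1/3)    [19 ≡ 1 mod 3]
  = 1    [(1/3) = 1]
Second factor (382/629):
(382/629)
  = -(191/629)    [629 ≡ 5 mod 8 ⇒ (2/629) = -1]
  = -(629/191)    [QR: 629 ≡ 1 mod 4, sign kept]
  = -(56/191)    [629 ≡ 56 mod 191]
  = -(7/191)    [191 ≡ 7 mod 8 ⇒ (2/191)^3 = +1]
  = (191/7)    [QR: both ≡ 3 mod 4, sign flips]
  = (2/7)    [191 ≡ 2 mod 7]
  = (1/7)    [7 ≡ 7 mod 8 ⇒ (2/7) = +1]
  = 1    [(1/7) = 1]
Product: (1)·(1) = 1.

1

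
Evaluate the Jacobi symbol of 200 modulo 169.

(200|169)
  = (31|169)    [200 ≡ 31 mod 169]
  = (169|31)    [QR: 169 ≡ 1 mod 4, sign kept]
  = (14|31)    [169 ≡ 14 mod 31]
  = (7|31)    [31 ≡ 7 mod 8 ⇒ (2|31) = +1]
  = -(31|7)    [QR: both ≡ 3 mod 4, sign flips]
  = -(3|7)    [31 ≡ 3 mod 7]
  = (7|3)    [QR: both ≡ 3 mod 4, sign flips]
  = (1|3)    [7 ≡ 1 mod 3]
  = 1    [(1|3) = 1]

1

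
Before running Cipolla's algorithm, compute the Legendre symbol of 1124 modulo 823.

1

(1124/823)
  = (301/823)    [1124 ≡ 301 mod 823]
  = (823/301)    [QR: 301 ≡ 1 mod 4, sign kept]
  = (221/301)    [823 ≡ 221 mod 301]
  = (301/221)    [QR: 221 ≡ 1 mod 4, sign kept]
  = (80/221)    [301 ≡ 80 mod 221]
  = (5/221)    [221 ≡ 5 mod 8 ⇒ (2/221)^4 = +1]
  = (221/5)    [QR: 5 ≡ 1 mod 4, sign kept]
  = (1/5)    [221 ≡ 1 mod 5]
  = 1    [(1/5) = 1]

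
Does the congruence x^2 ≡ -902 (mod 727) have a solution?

Pull out -1: (-902|727) = (-1|727)·(902|727). Since 727 ≡ 3 (mod 4), (-1|727) = -1. Now have -(902|727).
Reduce the numerator: 902 ≡ 175 (mod 727), so (902|727) = (175|727).
Both 175 ≡ 3 and 727 ≡ 3 (mod 4), so reciprocity gives (175|727) = -(727|175). Reduce: 727 ≡ 27 (mod 175). Now have (27|175).
Both 27 ≡ 3 and 175 ≡ 3 (mod 4), so reciprocity gives (27|175) = -(175|27). Reduce: 175 ≡ 13 (mod 27). Now have -(13|27).
13 ≡ 1 (mod 4), so quadratic reciprocity gives (13|27) = (27|13). Reduce: 27 ≡ 1 (mod 13). Now have -(1|13).
(1|13) = 1. Collecting the sign factors: -1.
The Legendre symbol is -1, so x^2 ≡ -902 (mod 727) has no solution.

no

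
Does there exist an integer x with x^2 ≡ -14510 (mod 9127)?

yes

(-14510/9127)
  = -(14510/9127)    [9127 ≡ 3 mod 4 ⇒ (-1/9127) = -1]
  = -(5383/9127)    [14510 ≡ 5383 mod 9127]
  = (9127/5383)    [QR: both ≡ 3 mod 4, sign flips]
  = (3744/5383)    [9127 ≡ 3744 mod 5383]
  = (117/5383)    [5383 ≡ 7 mod 8 ⇒ (2/5383)^5 = +1]
  = (5383/117)    [QR: 117 ≡ 1 mod 4, sign kept]
  = (1/117)    [5383 ≡ 1 mod 117]
  = 1    [(1/117) = 1]
(-14510/9127) = 1, and 9127 is prime, so -14510 is a quadratic residue mod 9127.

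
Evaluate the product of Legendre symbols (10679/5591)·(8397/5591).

-1

By multiplicativity, (10679·8397/5591) = (10679/5591)·(8397/5591).
First factor (10679/5591):
(10679/5591)
  = (5088/5591)    [10679 ≡ 5088 mod 5591]
  = (159/5591)    [5591 ≡ 7 mod 8 ⇒ (2/5591)^5 = +1]
  = -(5591/159)    [QR: both ≡ 3 mod 4, sign flips]
  = -(26/159)    [5591 ≡ 26 mod 159]
  = -(13/159)    [159 ≡ 7 mod 8 ⇒ (2/159) = +1]
  = -(159/13)    [QR: 13 ≡ 1 mod 4, sign kept]
  = -(3/13)    [159 ≡ 3 mod 13]
  = -(13/3)    [QR: 13 ≡ 1 mod 4, sign kept]
  = -(1/3)    [13 ≡ 1 mod 3]
  = -1    [(1/3) = 1]
Second factor (8397/5591):
(8397/5591)
  = (2806/5591)    [8397 ≡ 2806 mod 5591]
  = (1403/5591)    [5591 ≡ 7 mod 8 ⇒ (2/5591) = +1]
  = -(5591/1403)    [QR: both ≡ 3 mod 4, sign flips]
  = -(1382/1403)    [5591 ≡ 1382 mod 1403]
  = (691/1403)    [1403 ≡ 3 mod 8 ⇒ (2/1403) = -1]
  = -(1403/691)    [QR: both ≡ 3 mod 4, sign flips]
  = -(21/691)    [1403 ≡ 21 mod 691]
  = -(691/21)    [QR: 21 ≡ 1 mod 4, sign kept]
  = -(19/21)    [691 ≡ 19 mod 21]
  = -(21/19)    [QR: 21 ≡ 1 mod 4, sign kept]
  = -(2/19)    [21 ≡ 2 mod 19]
  = (1/19)    [19 ≡ 3 mod 8 ⇒ (2/19) = -1]
  = 1    [(1/19) = 1]
Product: (-1)·(1) = -1.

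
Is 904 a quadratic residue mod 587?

no

(904/587)
  = (317/587)    [904 ≡ 317 mod 587]
  = (587/317)    [QR: 317 ≡ 1 mod 4, sign kept]
  = (270/317)    [587 ≡ 270 mod 317]
  = -(135/317)    [317 ≡ 5 mod 8 ⇒ (2/317) = -1]
  = -(317/135)    [QR: 317 ≡ 1 mod 4, sign kept]
  = -(47/135)    [317 ≡ 47 mod 135]
  = (135/47)    [QR: both ≡ 3 mod 4, sign flips]
  = (41/47)    [135 ≡ 41 mod 47]
  = (47/41)    [QR: 41 ≡ 1 mod 4, sign kept]
  = (6/41)    [47 ≡ 6 mod 41]
  = (3/41)    [41 ≡ 1 mod 8 ⇒ (2/41) = +1]
  = (41/3)    [QR: 41 ≡ 1 mod 4, sign kept]
  = (2/3)    [41 ≡ 2 mod 3]
  = -(1/3)    [3 ≡ 3 mod 8 ⇒ (2/3) = -1]
  = -1    [(1/3) = 1]
(904/587) = -1, and 587 is prime, so 904 is not a quadratic residue mod 587.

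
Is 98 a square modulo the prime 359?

yes

Factor out 2: 98 = 2·49. Since 359 ≡ 7 (mod 8), (2|359) = +1. Now have (49|359).
49 ≡ 1 (mod 4), so quadratic reciprocity gives (49|359) = (359|49). Reduce: 359 ≡ 16 (mod 49). Now have (16|49).
Factor out 2: 16 = 2^4. Since 49 ≡ 1 (mod 8), (2|49) = +1, and (2|49)^4 = +1. Now have (1|49).
(1|49) = 1. Collecting the sign factors: 1.
(98|359) = 1, and 359 is prime, so 98 is a quadratic residue mod 359.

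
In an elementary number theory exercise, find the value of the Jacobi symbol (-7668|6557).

-1

Pull out -1: (-7668|6557) = (-1|6557)·(7668|6557). Since 6557 ≡ 1 (mod 4), (-1|6557) = +1. Now have (7668|6557).
Reduce the numerator: 7668 ≡ 1111 (mod 6557), so (7668|6557) = (1111|6557).
6557 ≡ 1 (mod 4), so quadratic reciprocity gives (1111|6557) = (6557|1111). Reduce: 6557 ≡ 1002 (mod 1111). Now have (1002|1111).
Factor out 2: 1002 = 2·501. Since 1111 ≡ 7 (mod 8), (2|1111) = +1. Now have (501|1111).
501 ≡ 1 (mod 4), so quadratic reciprocity gives (501|1111) = (1111|501). Reduce: 1111 ≡ 109 (mod 501). Now have (109|501).
109 ≡ 1 (mod 4), so quadratic reciprocity gives (109|501) = (501|109). Reduce: 501 ≡ 65 (mod 109). Now have (65|109).
65 ≡ 1 (mod 4), so quadratic reciprocity gives (65|109) = (109|65). Reduce: 109 ≡ 44 (mod 65). Now have (44|65).
Factor out 2: 44 = 2^2·11. Since 65 ≡ 1 (mod 8), (2|65) = +1, and (2|65)^2 = +1. Now have (11|65).
65 ≡ 1 (mod 4), so quadratic reciprocity gives (11|65) = (65|11). Reduce: 65 ≡ 10 (mod 11). Now have (10|11).
Factor out 2: 10 = 2·5. Since 11 ≡ 3 (mod 8), (2|11) = -1. Now have -(5|11).
5 ≡ 1 (mod 4), so quadratic reciprocity gives (5|11) = (11|5). Reduce: 11 ≡ 1 (mod 5). Now have -(1|5).
(1|5) = 1. Collecting the sign factors: -1.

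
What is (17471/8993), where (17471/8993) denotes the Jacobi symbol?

-1

Reduce the numerator: 17471 ≡ 8478 (mod 8993), so (17471/8993) = (8478/8993).
Factor out 2: 8478 = 2·4239. Since 8993 ≡ 1 (mod 8), (2/8993) = +1. Now have (4239/8993).
8993 ≡ 1 (mod 4), so quadratic reciprocity gives (4239/8993) = (8993/4239). Reduce: 8993 ≡ 515 (mod 4239). Now have (515/4239).
Both 515 ≡ 3 and 4239 ≡ 3 (mod 4), so reciprocity gives (515/4239) = -(4239/515). Reduce: 4239 ≡ 119 (mod 515). Now have -(119/515).
Both 119 ≡ 3 and 515 ≡ 3 (mod 4), so reciprocity gives (119/515) = -(515/119). Reduce: 515 ≡ 39 (mod 119). Now have (39/119).
Both 39 ≡ 3 and 119 ≡ 3 (mod 4), so reciprocity gives (39/119) = -(119/39). Reduce: 119 ≡ 2 (mod 39). Now have -(2/39).
Factor out 2: 2 = 2. Since 39 ≡ 7 (mod 8), (2/39) = +1. Now have -(1/39).
(1/39) = 1. Collecting the sign factors: -1.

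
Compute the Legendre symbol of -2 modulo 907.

Pull out -1: (-2 / 907) = (-1 / 907)·(2 / 907). Since 907 ≡ 3 (mod 4), (-1 / 907) = -1. Now have -(2 / 907).
Factor out 2: 2 = 2. Since 907 ≡ 3 (mod 8), (2 / 907) = -1. Now have (1 / 907).
(1 / 907) = 1. Collecting the sign factors: 1.

1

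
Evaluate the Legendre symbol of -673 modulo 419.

-1

(-673|419)
  = -(673|419)    [419 ≡ 3 mod 4 ⇒ (-1|419) = -1]
  = -(254|419)    [673 ≡ 254 mod 419]
  = (127|419)    [419 ≡ 3 mod 8 ⇒ (2|419) = -1]
  = -(419|127)    [QR: both ≡ 3 mod 4, sign flips]
  = -(38|127)    [419 ≡ 38 mod 127]
  = -(19|127)    [127 ≡ 7 mod 8 ⇒ (2|127) = +1]
  = (127|19)    [QR: both ≡ 3 mod 4, sign flips]
  = (13|19)    [127 ≡ 13 mod 19]
  = (19|13)    [QR: 13 ≡ 1 mod 4, sign kept]
  = (6|13)    [19 ≡ 6 mod 13]
  = -(3|13)    [13 ≡ 5 mod 8 ⇒ (2|13) = -1]
  = -(13|3)    [QR: 13 ≡ 1 mod 4, sign kept]
  = -(1|3)    [13 ≡ 1 mod 3]
  = -1    [(1|3) = 1]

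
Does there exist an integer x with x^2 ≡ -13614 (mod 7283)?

Reduce the numerator: -13614 ≡ 952 (mod 7283), so (-13614/7283) = (952/7283).
Factor out 2: 952 = 2^3·119. Since 7283 ≡ 3 (mod 8), (2/7283) = -1, and (2/7283)^3 = -1. Now have -(119/7283).
Both 119 ≡ 3 and 7283 ≡ 3 (mod 4), so reciprocity gives (119/7283) = -(7283/119). Reduce: 7283 ≡ 24 (mod 119). Now have (24/119).
Factor out 2: 24 = 2^3·3. Since 119 ≡ 7 (mod 8), (2/119) = +1, and (2/119)^3 = +1. Now have (3/119).
Both 3 ≡ 3 and 119 ≡ 3 (mod 4), so reciprocity gives (3/119) = -(119/3). Reduce: 119 ≡ 2 (mod 3). Now have -(2/3).
Factor out 2: 2 = 2. Since 3 ≡ 3 (mod 8), (2/3) = -1. Now have (1/3).
(1/3) = 1. Collecting the sign factors: 1.
(-13614/7283) = 1, and 7283 is prime, so -13614 is a quadratic residue mod 7283.

yes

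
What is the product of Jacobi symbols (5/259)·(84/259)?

By multiplicativity, (5·84/259) = (5/259)·(84/259).
First factor (5/259):
(5/259)
  = (259/5)    [QR: 5 ≡ 1 mod 4, sign kept]
  = (4/5)    [259 ≡ 4 mod 5]
  = (1/5)    [5 ≡ 5 mod 8 ⇒ (2/5)^2 = +1]
  = 1    [(1/5) = 1]
Second factor (84/259):
(84/259)
  = (21/259)    [259 ≡ 3 mod 8 ⇒ (2/259)^2 = +1]
  = (259/21)    [QR: 21 ≡ 1 mod 4, sign kept]
  = (7/21)    [259 ≡ 7 mod 21]
  = (21/7)    [QR: 21 ≡ 1 mod 4, sign kept]
  = (0/7)    [21 ≡ 0 mod 7]
  = 0    [numerator 0, gcd > 1]
Product: (1)·(0) = 0.

0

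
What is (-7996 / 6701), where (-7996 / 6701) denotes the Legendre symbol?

1

Reduce the numerator: -7996 ≡ 5406 (mod 6701), so (-7996 / 6701) = (5406 / 6701).
Factor out 2: 5406 = 2·2703. Since 6701 ≡ 5 (mod 8), (2 / 6701) = -1. Now have -(2703 / 6701).
6701 ≡ 1 (mod 4), so quadratic reciprocity gives (2703 / 6701) = (6701 / 2703). Reduce: 6701 ≡ 1295 (mod 2703). Now have -(1295 / 2703).
Both 1295 ≡ 3 and 2703 ≡ 3 (mod 4), so reciprocity gives (1295 / 2703) = -(2703 / 1295). Reduce: 2703 ≡ 113 (mod 1295). Now have (113 / 1295).
113 ≡ 1 (mod 4), so quadratic reciprocity gives (113 / 1295) = (1295 / 113). Reduce: 1295 ≡ 52 (mod 113). Now have (52 / 113).
Factor out 2: 52 = 2^2·13. Since 113 ≡ 1 (mod 8), (2 / 113) = +1, and (2 / 113)^2 = +1. Now have (13 / 113).
13 ≡ 1 (mod 4), so quadratic reciprocity gives (13 / 113) = (113 / 13). Reduce: 113 ≡ 9 (mod 13). Now have (9 / 13).
9 ≡ 1 (mod 4), so quadratic reciprocity gives (9 / 13) = (13 / 9). Reduce: 13 ≡ 4 (mod 9). Now have (4 / 9).
Factor out 2: 4 = 2^2. Since 9 ≡ 1 (mod 8), (2 / 9) = +1, and (2 / 9)^2 = +1. Now have (1 / 9).
(1 / 9) = 1. Collecting the sign factors: 1.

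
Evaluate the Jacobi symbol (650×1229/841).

By multiplicativity, (650·1229/841) = (650/841)·(1229/841).
First factor (650/841):
Factor out 2: 650 = 2·325. Since 841 ≡ 1 (mod 8), (2/841) = +1. Now have (325/841).
325 ≡ 1 (mod 4), so quadratic reciprocity gives (325/841) = (841/325). Reduce: 841 ≡ 191 (mod 325). Now have (191/325).
325 ≡ 1 (mod 4), so quadratic reciprocity gives (191/325) = (325/191). Reduce: 325 ≡ 134 (mod 191). Now have (134/191).
Factor out 2: 134 = 2·67. Since 191 ≡ 7 (mod 8), (2/191) = +1. Now have (67/191).
Both 67 ≡ 3 and 191 ≡ 3 (mod 4), so reciprocity gives (67/191) = -(191/67). Reduce: 191 ≡ 57 (mod 67). Now have -(57/67).
57 ≡ 1 (mod 4), so quadratic reciprocity gives (57/67) = (67/57). Reduce: 67 ≡ 10 (mod 57). Now have -(10/57).
Factor out 2: 10 = 2·5. Since 57 ≡ 1 (mod 8), (2/57) = +1. Now have -(5/57).
5 ≡ 1 (mod 4), so quadratic reciprocity gives (5/57) = (57/5). Reduce: 57 ≡ 2 (mod 5). Now have -(2/5).
Factor out 2: 2 = 2. Since 5 ≡ 5 (mod 8), (2/5) = -1. Now have (1/5).
(1/5) = 1. Collecting the sign factors: 1.
Second factor (1229/841):
Reduce the numerator: 1229 ≡ 388 (mod 841), so (1229/841) = (388/841).
Factor out 2: 388 = 2^2·97. Since 841 ≡ 1 (mod 8), (2/841) = +1, and (2/841)^2 = +1. Now have (97/841).
97 ≡ 1 (mod 4), so quadratic reciprocity gives (97/841) = (841/97). Reduce: 841 ≡ 65 (mod 97). Now have (65/97).
65 ≡ 1 (mod 4), so quadratic reciprocity gives (65/97) = (97/65). Reduce: 97 ≡ 32 (mod 65). Now have (32/65).
Factor out 2: 32 = 2^5. Since 65 ≡ 1 (mod 8), (2/65) = +1, and (2/65)^5 = +1. Now have (1/65).
(1/65) = 1. Collecting the sign factors: 1.
Product: (1)·(1) = 1.

1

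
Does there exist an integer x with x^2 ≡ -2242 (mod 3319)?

Reduce the numerator: -2242 ≡ 1077 (mod 3319), so (-2242/3319) = (1077/3319).
1077 ≡ 1 (mod 4), so quadratic reciprocity gives (1077/3319) = (3319/1077). Reduce: 3319 ≡ 88 (mod 1077). Now have (88/1077).
Factor out 2: 88 = 2^3·11. Since 1077 ≡ 5 (mod 8), (2/1077) = -1, and (2/1077)^3 = -1. Now have -(11/1077).
1077 ≡ 1 (mod 4), so quadratic reciprocity gives (11/1077) = (1077/11). Reduce: 1077 ≡ 10 (mod 11). Now have -(10/11).
Factor out 2: 10 = 2·5. Since 11 ≡ 3 (mod 8), (2/11) = -1. Now have (5/11).
5 ≡ 1 (mod 4), so quadratic reciprocity gives (5/11) = (11/5). Reduce: 11 ≡ 1 (mod 5). Now have (1/5).
(1/5) = 1. Collecting the sign factors: 1.
(-2242/3319) = 1, and 3319 is prime, so -2242 is a quadratic residue mod 3319.

yes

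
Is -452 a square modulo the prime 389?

(-452/389)
  = (452/389)    [389 ≡ 1 mod 4 ⇒ (-1/389) = +1]
  = (63/389)    [452 ≡ 63 mod 389]
  = (389/63)    [QR: 389 ≡ 1 mod 4, sign kept]
  = (11/63)    [389 ≡ 11 mod 63]
  = -(63/11)    [QR: both ≡ 3 mod 4, sign flips]
  = -(8/11)    [63 ≡ 8 mod 11]
  = (1/11)    [11 ≡ 3 mod 8 ⇒ (2/11)^3 = -1]
  = 1    [(1/11) = 1]
(-452/389) = 1, and 389 is prime, so -452 is a quadratic residue mod 389.

yes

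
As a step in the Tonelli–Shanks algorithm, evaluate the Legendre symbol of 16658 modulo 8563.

(16658 / 8563)
  = (8095 / 8563)    [16658 ≡ 8095 mod 8563]
  = -(8563 / 8095)    [QR: both ≡ 3 mod 4, sign flips]
  = -(468 / 8095)    [8563 ≡ 468 mod 8095]
  = -(117 / 8095)    [8095 ≡ 7 mod 8 ⇒ (2 / 8095)^2 = +1]
  = -(8095 / 117)    [QR: 117 ≡ 1 mod 4, sign kept]
  = -(22 / 117)    [8095 ≡ 22 mod 117]
  = (11 / 117)    [117 ≡ 5 mod 8 ⇒ (2 / 117) = -1]
  = (117 / 11)    [QR: 117 ≡ 1 mod 4, sign kept]
  = (7 / 11)    [117 ≡ 7 mod 11]
  = -(11 / 7)    [QR: both ≡ 3 mod 4, sign flips]
  = -(4 / 7)    [11 ≡ 4 mod 7]
  = -(1 / 7)    [7 ≡ 7 mod 8 ⇒ (2 / 7)^2 = +1]
  = -1    [(1 / 7) = 1]

-1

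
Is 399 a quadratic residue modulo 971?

(399/971)
  = -(971/399)    [QR: both ≡ 3 mod 4, sign flips]
  = -(173/399)    [971 ≡ 173 mod 399]
  = -(399/173)    [QR: 173 ≡ 1 mod 4, sign kept]
  = -(53/173)    [399 ≡ 53 mod 173]
  = -(173/53)    [QR: 53 ≡ 1 mod 4, sign kept]
  = -(14/53)    [173 ≡ 14 mod 53]
  = (7/53)    [53 ≡ 5 mod 8 ⇒ (2/53) = -1]
  = (53/7)    [QR: 53 ≡ 1 mod 4, sign kept]
  = (4/7)    [53 ≡ 4 mod 7]
  = (1/7)    [7 ≡ 7 mod 8 ⇒ (2/7)^2 = +1]
  = 1    [(1/7) = 1]
The Legendre symbol is 1, so x^2 ≡ 399 (mod 971) has solution.

yes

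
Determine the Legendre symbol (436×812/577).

-1

By multiplicativity, (436·812/577) = (436/577)·(812/577).
First factor (436/577):
(436/577)
  = (109/577)    [577 ≡ 1 mod 8 ⇒ (2/577)^2 = +1]
  = (577/109)    [QR: 109 ≡ 1 mod 4, sign kept]
  = (32/109)    [577 ≡ 32 mod 109]
  = -(1/109)    [109 ≡ 5 mod 8 ⇒ (2/109)^5 = -1]
  = -1    [(1/109) = 1]
Second factor (812/577):
(812/577)
  = (235/577)    [812 ≡ 235 mod 577]
  = (577/235)    [QR: 577 ≡ 1 mod 4, sign kept]
  = (107/235)    [577 ≡ 107 mod 235]
  = -(235/107)    [QR: both ≡ 3 mod 4, sign flips]
  = -(21/107)    [235 ≡ 21 mod 107]
  = -(107/21)    [QR: 21 ≡ 1 mod 4, sign kept]
  = -(2/21)    [107 ≡ 2 mod 21]
  = (1/21)    [21 ≡ 5 mod 8 ⇒ (2/21) = -1]
  = 1    [(1/21) = 1]
Product: (-1)·(1) = -1.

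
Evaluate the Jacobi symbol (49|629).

49 ≡ 1 (mod 4), so quadratic reciprocity gives (49|629) = (629|49). Reduce: 629 ≡ 41 (mod 49). Now have (41|49).
41 ≡ 1 (mod 4), so quadratic reciprocity gives (41|49) = (49|41). Reduce: 49 ≡ 8 (mod 41). Now have (8|41).
Factor out 2: 8 = 2^3. Since 41 ≡ 1 (mod 8), (2|41) = +1, and (2|41)^3 = +1. Now have (1|41).
(1|41) = 1. Collecting the sign factors: 1.

1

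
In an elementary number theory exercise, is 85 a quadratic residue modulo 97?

yes

85 ≡ 1 (mod 4), so quadratic reciprocity gives (85/97) = (97/85). Reduce: 97 ≡ 12 (mod 85). Now have (12/85).
Factor out 2: 12 = 2^2·3. Since 85 ≡ 5 (mod 8), (2/85) = -1, and (2/85)^2 = +1. Now have (3/85).
85 ≡ 1 (mod 4), so quadratic reciprocity gives (3/85) = (85/3). Reduce: 85 ≡ 1 (mod 3). Now have (1/3).
(1/3) = 1. Collecting the sign factors: 1.
(85/97) = 1, and 97 is prime, so 85 is a quadratic residue mod 97.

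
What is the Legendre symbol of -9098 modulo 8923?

-1

(-9098|8923)
  = -(9098|8923)    [8923 ≡ 3 mod 4 ⇒ (-1|8923) = -1]
  = -(175|8923)    [9098 ≡ 175 mod 8923]
  = (8923|175)    [QR: both ≡ 3 mod 4, sign flips]
  = (173|175)    [8923 ≡ 173 mod 175]
  = (175|173)    [QR: 173 ≡ 1 mod 4, sign kept]
  = (2|173)    [175 ≡ 2 mod 173]
  = -(1|173)    [173 ≡ 5 mod 8 ⇒ (2|173) = -1]
  = -1    [(1|173) = 1]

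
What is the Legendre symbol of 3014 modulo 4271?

Factor out 2: 3014 = 2·1507. Since 4271 ≡ 7 (mod 8), (2|4271) = +1. Now have (1507|4271).
Both 1507 ≡ 3 and 4271 ≡ 3 (mod 4), so reciprocity gives (1507|4271) = -(4271|1507). Reduce: 4271 ≡ 1257 (mod 1507). Now have -(1257|1507).
1257 ≡ 1 (mod 4), so quadratic reciprocity gives (1257|1507) = (1507|1257). Reduce: 1507 ≡ 250 (mod 1257). Now have -(250|1257).
Factor out 2: 250 = 2·125. Since 1257 ≡ 1 (mod 8), (2|1257) = +1. Now have -(125|1257).
125 ≡ 1 (mod 4), so quadratic reciprocity gives (125|1257) = (1257|125). Reduce: 1257 ≡ 7 (mod 125). Now have -(7|125).
125 ≡ 1 (mod 4), so quadratic reciprocity gives (7|125) = (125|7). Reduce: 125 ≡ 6 (mod 7). Now have -(6|7).
Factor out 2: 6 = 2·3. Since 7 ≡ 7 (mod 8), (2|7) = +1. Now have -(3|7).
Both 3 ≡ 3 and 7 ≡ 3 (mod 4), so reciprocity gives (3|7) = -(7|3). Reduce: 7 ≡ 1 (mod 3). Now have (1|3).
(1|3) = 1. Collecting the sign factors: 1.

1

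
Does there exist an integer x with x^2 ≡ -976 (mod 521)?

(-976/521)
  = (976/521)    [521 ≡ 1 mod 4 ⇒ (-1/521) = +1]
  = (455/521)    [976 ≡ 455 mod 521]
  = (521/455)    [QR: 521 ≡ 1 mod 4, sign kept]
  = (66/455)    [521 ≡ 66 mod 455]
  = (33/455)    [455 ≡ 7 mod 8 ⇒ (2/455) = +1]
  = (455/33)    [QR: 33 ≡ 1 mod 4, sign kept]
  = (26/33)    [455 ≡ 26 mod 33]
  = (13/33)    [33 ≡ 1 mod 8 ⇒ (2/33) = +1]
  = (33/13)    [QR: 13 ≡ 1 mod 4, sign kept]
  = (7/13)    [33 ≡ 7 mod 13]
  = (13/7)    [QR: 13 ≡ 1 mod 4, sign kept]
  = (6/7)    [13 ≡ 6 mod 7]
  = (3/7)    [7 ≡ 7 mod 8 ⇒ (2/7) = +1]
  = -(7/3)    [QR: both ≡ 3 mod 4, sign flips]
  = -(1/3)    [7 ≡ 1 mod 3]
  = -1    [(1/3) = 1]
The Legendre symbol is -1, so x^2 ≡ -976 (mod 521) has no solution.

no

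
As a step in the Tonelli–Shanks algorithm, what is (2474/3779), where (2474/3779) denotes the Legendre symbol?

-1

Factor out 2: 2474 = 2·1237. Since 3779 ≡ 3 (mod 8), (2/3779) = -1. Now have -(1237/3779).
1237 ≡ 1 (mod 4), so quadratic reciprocity gives (1237/3779) = (3779/1237). Reduce: 3779 ≡ 68 (mod 1237). Now have -(68/1237).
Factor out 2: 68 = 2^2·17. Since 1237 ≡ 5 (mod 8), (2/1237) = -1, and (2/1237)^2 = +1. Now have -(17/1237).
17 ≡ 1 (mod 4), so quadratic reciprocity gives (17/1237) = (1237/17). Reduce: 1237 ≡ 13 (mod 17). Now have -(13/17).
13 ≡ 1 (mod 4), so quadratic reciprocity gives (13/17) = (17/13). Reduce: 17 ≡ 4 (mod 13). Now have -(4/13).
Factor out 2: 4 = 2^2. Since 13 ≡ 5 (mod 8), (2/13) = -1, and (2/13)^2 = +1. Now have -(1/13).
(1/13) = 1. Collecting the sign factors: -1.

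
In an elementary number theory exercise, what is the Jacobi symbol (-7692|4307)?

Pull out -1: (-7692|4307) = (-1|4307)·(7692|4307). Since 4307 ≡ 3 (mod 4), (-1|4307) = -1. Now have -(7692|4307).
Reduce the numerator: 7692 ≡ 3385 (mod 4307), so (7692|4307) = (3385|4307).
3385 ≡ 1 (mod 4), so quadratic reciprocity gives (3385|4307) = (4307|3385). Reduce: 4307 ≡ 922 (mod 3385). Now have -(922|3385).
Factor out 2: 922 = 2·461. Since 3385 ≡ 1 (mod 8), (2|3385) = +1. Now have -(461|3385).
461 ≡ 1 (mod 4), so quadratic reciprocity gives (461|3385) = (3385|461). Reduce: 3385 ≡ 158 (mod 461). Now have -(158|461).
Factor out 2: 158 = 2·79. Since 461 ≡ 5 (mod 8), (2|461) = -1. Now have (79|461).
461 ≡ 1 (mod 4), so quadratic reciprocity gives (79|461) = (461|79). Reduce: 461 ≡ 66 (mod 79). Now have (66|79).
Factor out 2: 66 = 2·33. Since 79 ≡ 7 (mod 8), (2|79) = +1. Now have (33|79).
33 ≡ 1 (mod 4), so quadratic reciprocity gives (33|79) = (79|33). Reduce: 79 ≡ 13 (mod 33). Now have (13|33).
13 ≡ 1 (mod 4), so quadratic reciprocity gives (13|33) = (33|13). Reduce: 33 ≡ 7 (mod 13). Now have (7|13).
13 ≡ 1 (mod 4), so quadratic reciprocity gives (7|13) = (13|7). Reduce: 13 ≡ 6 (mod 7). Now have (6|7).
Factor out 2: 6 = 2·3. Since 7 ≡ 7 (mod 8), (2|7) = +1. Now have (3|7).
Both 3 ≡ 3 and 7 ≡ 3 (mod 4), so reciprocity gives (3|7) = -(7|3). Reduce: 7 ≡ 1 (mod 3). Now have -(1|3).
(1|3) = 1. Collecting the sign factors: -1.

-1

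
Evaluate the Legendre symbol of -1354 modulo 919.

(-1354 / 919)
  = -(1354 / 919)    [919 ≡ 3 mod 4 ⇒ (-1 / 919) = -1]
  = -(435 / 919)    [1354 ≡ 435 mod 919]
  = (919 / 435)    [QR: both ≡ 3 mod 4, sign flips]
  = (49 / 435)    [919 ≡ 49 mod 435]
  = (435 / 49)    [QR: 49 ≡ 1 mod 4, sign kept]
  = (43 / 49)    [435 ≡ 43 mod 49]
  = (49 / 43)    [QR: 49 ≡ 1 mod 4, sign kept]
  = (6 / 43)    [49 ≡ 6 mod 43]
  = -(3 / 43)    [43 ≡ 3 mod 8 ⇒ (2 / 43) = -1]
  = (43 / 3)    [QR: both ≡ 3 mod 4, sign flips]
  = (1 / 3)    [43 ≡ 1 mod 3]
  = 1    [(1 / 3) = 1]

1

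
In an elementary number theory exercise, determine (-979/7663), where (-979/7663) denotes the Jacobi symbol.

Reduce the numerator: -979 ≡ 6684 (mod 7663), so (-979/7663) = (6684/7663).
Factor out 2: 6684 = 2^2·1671. Since 7663 ≡ 7 (mod 8), (2/7663) = +1, and (2/7663)^2 = +1. Now have (1671/7663).
Both 1671 ≡ 3 and 7663 ≡ 3 (mod 4), so reciprocity gives (1671/7663) = -(7663/1671). Reduce: 7663 ≡ 979 (mod 1671). Now have -(979/1671).
Both 979 ≡ 3 and 1671 ≡ 3 (mod 4), so reciprocity gives (979/1671) = -(1671/979). Reduce: 1671 ≡ 692 (mod 979). Now have (692/979).
Factor out 2: 692 = 2^2·173. Since 979 ≡ 3 (mod 8), (2/979) = -1, and (2/979)^2 = +1. Now have (173/979).
173 ≡ 1 (mod 4), so quadratic reciprocity gives (173/979) = (979/173). Reduce: 979 ≡ 114 (mod 173). Now have (114/173).
Factor out 2: 114 = 2·57. Since 173 ≡ 5 (mod 8), (2/173) = -1. Now have -(57/173).
57 ≡ 1 (mod 4), so quadratic reciprocity gives (57/173) = (173/57). Reduce: 173 ≡ 2 (mod 57). Now have -(2/57).
Factor out 2: 2 = 2. Since 57 ≡ 1 (mod 8), (2/57) = +1. Now have -(1/57).
(1/57) = 1. Collecting the sign factors: -1.

-1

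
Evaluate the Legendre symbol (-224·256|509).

By multiplicativity, (-224·256|509) = (-224|509)·(256|509).
First factor (-224|509):
(-224|509)
  = (285|509)    [-224 ≡ 285 mod 509]
  = (509|285)    [QR: 285 ≡ 1 mod 4, sign kept]
  = (224|285)    [509 ≡ 224 mod 285]
  = -(7|285)    [285 ≡ 5 mod 8 ⇒ (2|285)^5 = -1]
  = -(285|7)    [QR: 285 ≡ 1 mod 4, sign kept]
  = -(5|7)    [285 ≡ 5 mod 7]
  = -(7|5)    [QR: 5 ≡ 1 mod 4, sign kept]
  = -(2|5)    [7 ≡ 2 mod 5]
  = (1|5)    [5 ≡ 5 mod 8 ⇒ (2|5) = -1]
  = 1    [(1|5) = 1]
Second factor (256|509):
(256|509)
  = (1|509)    [509 ≡ 5 mod 8 ⇒ (2|509)^8 = +1]
  = 1    [(1|509) = 1]
Product: (1)·(1) = 1.

1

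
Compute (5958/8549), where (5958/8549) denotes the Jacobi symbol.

-1

Factor out 2: 5958 = 2·2979. Since 8549 ≡ 5 (mod 8), (2/8549) = -1. Now have -(2979/8549).
8549 ≡ 1 (mod 4), so quadratic reciprocity gives (2979/8549) = (8549/2979). Reduce: 8549 ≡ 2591 (mod 2979). Now have -(2591/2979).
Both 2591 ≡ 3 and 2979 ≡ 3 (mod 4), so reciprocity gives (2591/2979) = -(2979/2591). Reduce: 2979 ≡ 388 (mod 2591). Now have (388/2591).
Factor out 2: 388 = 2^2·97. Since 2591 ≡ 7 (mod 8), (2/2591) = +1, and (2/2591)^2 = +1. Now have (97/2591).
97 ≡ 1 (mod 4), so quadratic reciprocity gives (97/2591) = (2591/97). Reduce: 2591 ≡ 69 (mod 97). Now have (69/97).
69 ≡ 1 (mod 4), so quadratic reciprocity gives (69/97) = (97/69). Reduce: 97 ≡ 28 (mod 69). Now have (28/69).
Factor out 2: 28 = 2^2·7. Since 69 ≡ 5 (mod 8), (2/69) = -1, and (2/69)^2 = +1. Now have (7/69).
69 ≡ 1 (mod 4), so quadratic reciprocity gives (7/69) = (69/7). Reduce: 69 ≡ 6 (mod 7). Now have (6/7).
Factor out 2: 6 = 2·3. Since 7 ≡ 7 (mod 8), (2/7) = +1. Now have (3/7).
Both 3 ≡ 3 and 7 ≡ 3 (mod 4), so reciprocity gives (3/7) = -(7/3). Reduce: 7 ≡ 1 (mod 3). Now have -(1/3).
(1/3) = 1. Collecting the sign factors: -1.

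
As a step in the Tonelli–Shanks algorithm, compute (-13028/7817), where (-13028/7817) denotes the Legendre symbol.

-1

Reduce the numerator: -13028 ≡ 2606 (mod 7817), so (-13028/7817) = (2606/7817).
Factor out 2: 2606 = 2·1303. Since 7817 ≡ 1 (mod 8), (2/7817) = +1. Now have (1303/7817).
7817 ≡ 1 (mod 4), so quadratic reciprocity gives (1303/7817) = (7817/1303). Reduce: 7817 ≡ 1302 (mod 1303). Now have (1302/1303).
Factor out 2: 1302 = 2·651. Since 1303 ≡ 7 (mod 8), (2/1303) = +1. Now have (651/1303).
Both 651 ≡ 3 and 1303 ≡ 3 (mod 4), so reciprocity gives (651/1303) = -(1303/651). Reduce: 1303 ≡ 1 (mod 651). Now have -(1/651).
(1/651) = 1. Collecting the sign factors: -1.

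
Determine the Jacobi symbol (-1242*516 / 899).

-1

By multiplicativity, (-1242·516 / 899) = (-1242 / 899)·(516 / 899).
First factor (-1242 / 899):
Pull out -1: (-1242 / 899) = (-1 / 899)·(1242 / 899). Since 899 ≡ 3 (mod 4), (-1 / 899) = -1. Now have -(1242 / 899).
Reduce the numerator: 1242 ≡ 343 (mod 899), so (1242 / 899) = (343 / 899).
Both 343 ≡ 3 and 899 ≡ 3 (mod 4), so reciprocity gives (343 / 899) = -(899 / 343). Reduce: 899 ≡ 213 (mod 343). Now have (213 / 343).
213 ≡ 1 (mod 4), so quadratic reciprocity gives (213 / 343) = (343 / 213). Reduce: 343 ≡ 130 (mod 213). Now have (130 / 213).
Factor out 2: 130 = 2·65. Since 213 ≡ 5 (mod 8), (2 / 213) = -1. Now have -(65 / 213).
65 ≡ 1 (mod 4), so quadratic reciprocity gives (65 / 213) = (213 / 65). Reduce: 213 ≡ 18 (mod 65). Now have -(18 / 65).
Factor out 2: 18 = 2·9. Since 65 ≡ 1 (mod 8), (2 / 65) = +1. Now have -(9 / 65).
9 ≡ 1 (mod 4), so quadratic reciprocity gives (9 / 65) = (65 / 9). Reduce: 65 ≡ 2 (mod 9). Now have -(2 / 9).
Factor out 2: 2 = 2. Since 9 ≡ 1 (mod 8), (2 / 9) = +1. Now have -(1 / 9).
(1 / 9) = 1. Collecting the sign factors: -1.
Second factor (516 / 899):
Factor out 2: 516 = 2^2·129. Since 899 ≡ 3 (mod 8), (2 / 899) = -1, and (2 / 899)^2 = +1. Now have (129 / 899).
129 ≡ 1 (mod 4), so quadratic reciprocity gives (129 / 899) = (899 / 129). Reduce: 899 ≡ 125 (mod 129). Now have (125 / 129).
125 ≡ 1 (mod 4), so quadratic reciprocity gives (125 / 129) = (129 / 125). Reduce: 129 ≡ 4 (mod 125). Now have (4 / 125).
Factor out 2: 4 = 2^2. Since 125 ≡ 5 (mod 8), (2 / 125) = -1, and (2 / 125)^2 = +1. Now have (1 / 125).
(1 / 125) = 1. Collecting the sign factors: 1.
Product: (-1)·(1) = -1.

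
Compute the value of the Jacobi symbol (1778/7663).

1

Factor out 2: 1778 = 2·889. Since 7663 ≡ 7 (mod 8), (2/7663) = +1. Now have (889/7663).
889 ≡ 1 (mod 4), so quadratic reciprocity gives (889/7663) = (7663/889). Reduce: 7663 ≡ 551 (mod 889). Now have (551/889).
889 ≡ 1 (mod 4), so quadratic reciprocity gives (551/889) = (889/551). Reduce: 889 ≡ 338 (mod 551). Now have (338/551).
Factor out 2: 338 = 2·169. Since 551 ≡ 7 (mod 8), (2/551) = +1. Now have (169/551).
169 ≡ 1 (mod 4), so quadratic reciprocity gives (169/551) = (551/169). Reduce: 551 ≡ 44 (mod 169). Now have (44/169).
Factor out 2: 44 = 2^2·11. Since 169 ≡ 1 (mod 8), (2/169) = +1, and (2/169)^2 = +1. Now have (11/169).
169 ≡ 1 (mod 4), so quadratic reciprocity gives (11/169) = (169/11). Reduce: 169 ≡ 4 (mod 11). Now have (4/11).
Factor out 2: 4 = 2^2. Since 11 ≡ 3 (mod 8), (2/11) = -1, and (2/11)^2 = +1. Now have (1/11).
(1/11) = 1. Collecting the sign factors: 1.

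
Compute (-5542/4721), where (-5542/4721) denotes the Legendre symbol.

1

Reduce the numerator: -5542 ≡ 3900 (mod 4721), so (-5542/4721) = (3900/4721).
Factor out 2: 3900 = 2^2·975. Since 4721 ≡ 1 (mod 8), (2/4721) = +1, and (2/4721)^2 = +1. Now have (975/4721).
4721 ≡ 1 (mod 4), so quadratic reciprocity gives (975/4721) = (4721/975). Reduce: 4721 ≡ 821 (mod 975). Now have (821/975).
821 ≡ 1 (mod 4), so quadratic reciprocity gives (821/975) = (975/821). Reduce: 975 ≡ 154 (mod 821). Now have (154/821).
Factor out 2: 154 = 2·77. Since 821 ≡ 5 (mod 8), (2/821) = -1. Now have -(77/821).
77 ≡ 1 (mod 4), so quadratic reciprocity gives (77/821) = (821/77). Reduce: 821 ≡ 51 (mod 77). Now have -(51/77).
77 ≡ 1 (mod 4), so quadratic reciprocity gives (51/77) = (77/51). Reduce: 77 ≡ 26 (mod 51). Now have -(26/51).
Factor out 2: 26 = 2·13. Since 51 ≡ 3 (mod 8), (2/51) = -1. Now have (13/51).
13 ≡ 1 (mod 4), so quadratic reciprocity gives (13/51) = (51/13). Reduce: 51 ≡ 12 (mod 13). Now have (12/13).
Factor out 2: 12 = 2^2·3. Since 13 ≡ 5 (mod 8), (2/13) = -1, and (2/13)^2 = +1. Now have (3/13).
13 ≡ 1 (mod 4), so quadratic reciprocity gives (3/13) = (13/3). Reduce: 13 ≡ 1 (mod 3). Now have (1/3).
(1/3) = 1. Collecting the sign factors: 1.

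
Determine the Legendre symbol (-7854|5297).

(-7854|5297)
  = (7854|5297)    [5297 ≡ 1 mod 4 ⇒ (-1|5297) = +1]
  = (2557|5297)    [7854 ≡ 2557 mod 5297]
  = (5297|2557)    [QR: 2557 ≡ 1 mod 4, sign kept]
  = (183|2557)    [5297 ≡ 183 mod 2557]
  = (2557|183)    [QR: 2557 ≡ 1 mod 4, sign kept]
  = (178|183)    [2557 ≡ 178 mod 183]
  = (89|183)    [183 ≡ 7 mod 8 ⇒ (2|183) = +1]
  = (183|89)    [QR: 89 ≡ 1 mod 4, sign kept]
  = (5|89)    [183 ≡ 5 mod 89]
  = (89|5)    [QR: 5 ≡ 1 mod 4, sign kept]
  = (4|5)    [89 ≡ 4 mod 5]
  = (1|5)    [5 ≡ 5 mod 8 ⇒ (2|5)^2 = +1]
  = 1    [(1|5) = 1]

1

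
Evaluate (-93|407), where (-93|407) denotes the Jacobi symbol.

(-93|407)
  = (314|407)    [-93 ≡ 314 mod 407]
  = (157|407)    [407 ≡ 7 mod 8 ⇒ (2|407) = +1]
  = (407|157)    [QR: 157 ≡ 1 mod 4, sign kept]
  = (93|157)    [407 ≡ 93 mod 157]
  = (157|93)    [QR: 93 ≡ 1 mod 4, sign kept]
  = (64|93)    [157 ≡ 64 mod 93]
  = (1|93)    [93 ≡ 5 mod 8 ⇒ (2|93)^6 = +1]
  = 1    [(1|93) = 1]

1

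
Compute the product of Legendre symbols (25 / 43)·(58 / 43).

By multiplicativity, (25·58 / 43) = (25 / 43)·(58 / 43).
First factor (25 / 43):
(25 / 43)
  = (43 / 25)    [QR: 25 ≡ 1 mod 4, sign kept]
  = (18 / 25)    [43 ≡ 18 mod 25]
  = (9 / 25)    [25 ≡ 1 mod 8 ⇒ (2 / 25) = +1]
  = (25 / 9)    [QR: 9 ≡ 1 mod 4, sign kept]
  = (7 / 9)    [25 ≡ 7 mod 9]
  = (9 / 7)    [QR: 9 ≡ 1 mod 4, sign kept]
  = (2 / 7)    [9 ≡ 2 mod 7]
  = (1 / 7)    [7 ≡ 7 mod 8 ⇒ (2 / 7) = +1]
  = 1    [(1 / 7) = 1]
Second factor (58 / 43):
(58 / 43)
  = (15 / 43)    [58 ≡ 15 mod 43]
  = -(43 / 15)    [QR: both ≡ 3 mod 4, sign flips]
  = -(13 / 15)    [43 ≡ 13 mod 15]
  = -(15 / 13)    [QR: 13 ≡ 1 mod 4, sign kept]
  = -(2 / 13)    [15 ≡ 2 mod 13]
  = (1 / 13)    [13 ≡ 5 mod 8 ⇒ (2 / 13) = -1]
  = 1    [(1 / 13) = 1]
Product: (1)·(1) = 1.

1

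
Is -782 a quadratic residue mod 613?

yes

Pull out -1: (-782/613) = (-1/613)·(782/613). Since 613 ≡ 1 (mod 4), (-1/613) = +1. Now have (782/613).
Reduce the numerator: 782 ≡ 169 (mod 613), so (782/613) = (169/613).
169 ≡ 1 (mod 4), so quadratic reciprocity gives (169/613) = (613/169). Reduce: 613 ≡ 106 (mod 169). Now have (106/169).
Factor out 2: 106 = 2·53. Since 169 ≡ 1 (mod 8), (2/169) = +1. Now have (53/169).
53 ≡ 1 (mod 4), so quadratic reciprocity gives (53/169) = (169/53). Reduce: 169 ≡ 10 (mod 53). Now have (10/53).
Factor out 2: 10 = 2·5. Since 53 ≡ 5 (mod 8), (2/53) = -1. Now have -(5/53).
5 ≡ 1 (mod 4), so quadratic reciprocity gives (5/53) = (53/5). Reduce: 53 ≡ 3 (mod 5). Now have -(3/5).
5 ≡ 1 (mod 4), so quadratic reciprocity gives (3/5) = (5/3). Reduce: 5 ≡ 2 (mod 3). Now have -(2/3).
Factor out 2: 2 = 2. Since 3 ≡ 3 (mod 8), (2/3) = -1. Now have (1/3).
(1/3) = 1. Collecting the sign factors: 1.
The Legendre symbol is 1, so x^2 ≡ -782 (mod 613) has solution.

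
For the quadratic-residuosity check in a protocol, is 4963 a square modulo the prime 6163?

yes

(4963/6163)
  = -(6163/4963)    [QR: both ≡ 3 mod 4, sign flips]
  = -(1200/4963)    [6163 ≡ 1200 mod 4963]
  = -(75/4963)    [4963 ≡ 3 mod 8 ⇒ (2/4963)^4 = +1]
  = (4963/75)    [QR: both ≡ 3 mod 4, sign flips]
  = (13/75)    [4963 ≡ 13 mod 75]
  = (75/13)    [QR: 13 ≡ 1 mod 4, sign kept]
  = (10/13)    [75 ≡ 10 mod 13]
  = -(5/13)    [13 ≡ 5 mod 8 ⇒ (2/13) = -1]
  = -(13/5)    [QR: 5 ≡ 1 mod 4, sign kept]
  = -(3/5)    [13 ≡ 3 mod 5]
  = -(5/3)    [QR: 5 ≡ 1 mod 4, sign kept]
  = -(2/3)    [5 ≡ 2 mod 3]
  = (1/3)    [3 ≡ 3 mod 8 ⇒ (2/3) = -1]
  = 1    [(1/3) = 1]
(4963/6163) = 1, and 6163 is prime, so 4963 is a quadratic residue mod 6163.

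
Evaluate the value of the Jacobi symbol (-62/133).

-1

(-62/133)
  = (62/133)    [133 ≡ 1 mod 4 ⇒ (-1/133) = +1]
  = -(31/133)    [133 ≡ 5 mod 8 ⇒ (2/133) = -1]
  = -(133/31)    [QR: 133 ≡ 1 mod 4, sign kept]
  = -(9/31)    [133 ≡ 9 mod 31]
  = -(31/9)    [QR: 9 ≡ 1 mod 4, sign kept]
  = -(4/9)    [31 ≡ 4 mod 9]
  = -(1/9)    [9 ≡ 1 mod 8 ⇒ (2/9)^2 = +1]
  = -1    [(1/9) = 1]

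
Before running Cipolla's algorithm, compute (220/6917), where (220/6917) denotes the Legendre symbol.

-1

Factor out 2: 220 = 2^2·55. Since 6917 ≡ 5 (mod 8), (2/6917) = -1, and (2/6917)^2 = +1. Now have (55/6917).
6917 ≡ 1 (mod 4), so quadratic reciprocity gives (55/6917) = (6917/55). Reduce: 6917 ≡ 42 (mod 55). Now have (42/55).
Factor out 2: 42 = 2·21. Since 55 ≡ 7 (mod 8), (2/55) = +1. Now have (21/55).
21 ≡ 1 (mod 4), so quadratic reciprocity gives (21/55) = (55/21). Reduce: 55 ≡ 13 (mod 21). Now have (13/21).
13 ≡ 1 (mod 4), so quadratic reciprocity gives (13/21) = (21/13). Reduce: 21 ≡ 8 (mod 13). Now have (8/13).
Factor out 2: 8 = 2^3. Since 13 ≡ 5 (mod 8), (2/13) = -1, and (2/13)^3 = -1. Now have -(1/13).
(1/13) = 1. Collecting the sign factors: -1.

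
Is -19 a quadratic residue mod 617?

yes

(-19|617)
  = (598|617)    [-19 ≡ 598 mod 617]
  = (299|617)    [617 ≡ 1 mod 8 ⇒ (2|617) = +1]
  = (617|299)    [QR: 617 ≡ 1 mod 4, sign kept]
  = (19|299)    [617 ≡ 19 mod 299]
  = -(299|19)    [QR: both ≡ 3 mod 4, sign flips]
  = -(14|19)    [299 ≡ 14 mod 19]
  = (7|19)    [19 ≡ 3 mod 8 ⇒ (2|19) = -1]
  = -(19|7)    [QR: both ≡ 3 mod 4, sign flips]
  = -(5|7)    [19 ≡ 5 mod 7]
  = -(7|5)    [QR: 5 ≡ 1 mod 4, sign kept]
  = -(2|5)    [7 ≡ 2 mod 5]
  = (1|5)    [5 ≡ 5 mod 8 ⇒ (2|5) = -1]
  = 1    [(1|5) = 1]
The Legendre symbol is 1, so x^2 ≡ -19 (mod 617) has solution.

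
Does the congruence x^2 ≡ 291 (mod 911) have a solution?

no

Both 291 ≡ 3 and 911 ≡ 3 (mod 4), so reciprocity gives (291/911) = -(911/291). Reduce: 911 ≡ 38 (mod 291). Now have -(38/291).
Factor out 2: 38 = 2·19. Since 291 ≡ 3 (mod 8), (2/291) = -1. Now have (19/291).
Both 19 ≡ 3 and 291 ≡ 3 (mod 4), so reciprocity gives (19/291) = -(291/19). Reduce: 291 ≡ 6 (mod 19). Now have -(6/19).
Factor out 2: 6 = 2·3. Since 19 ≡ 3 (mod 8), (2/19) = -1. Now have (3/19).
Both 3 ≡ 3 and 19 ≡ 3 (mod 4), so reciprocity gives (3/19) = -(19/3). Reduce: 19 ≡ 1 (mod 3). Now have -(1/3).
(1/3) = 1. Collecting the sign factors: -1.
The Legendre symbol is -1, so x^2 ≡ 291 (mod 911) has no solution.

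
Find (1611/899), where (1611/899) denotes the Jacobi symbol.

-1

Reduce the numerator: 1611 ≡ 712 (mod 899), so (1611/899) = (712/899).
Factor out 2: 712 = 2^3·89. Since 899 ≡ 3 (mod 8), (2/899) = -1, and (2/899)^3 = -1. Now have -(89/899).
89 ≡ 1 (mod 4), so quadratic reciprocity gives (89/899) = (899/89). Reduce: 899 ≡ 9 (mod 89). Now have -(9/89).
9 ≡ 1 (mod 4), so quadratic reciprocity gives (9/89) = (89/9). Reduce: 89 ≡ 8 (mod 9). Now have -(8/9).
Factor out 2: 8 = 2^3. Since 9 ≡ 1 (mod 8), (2/9) = +1, and (2/9)^3 = +1. Now have -(1/9).
(1/9) = 1. Collecting the sign factors: -1.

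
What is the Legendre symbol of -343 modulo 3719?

1

Reduce the numerator: -343 ≡ 3376 (mod 3719), so (-343 / 3719) = (3376 / 3719).
Factor out 2: 3376 = 2^4·211. Since 3719 ≡ 7 (mod 8), (2 / 3719) = +1, and (2 / 3719)^4 = +1. Now have (211 / 3719).
Both 211 ≡ 3 and 3719 ≡ 3 (mod 4), so reciprocity gives (211 / 3719) = -(3719 / 211). Reduce: 3719 ≡ 132 (mod 211). Now have -(132 / 211).
Factor out 2: 132 = 2^2·33. Since 211 ≡ 3 (mod 8), (2 / 211) = -1, and (2 / 211)^2 = +1. Now have -(33 / 211).
33 ≡ 1 (mod 4), so quadratic reciprocity gives (33 / 211) = (211 / 33). Reduce: 211 ≡ 13 (mod 33). Now have -(13 / 33).
13 ≡ 1 (mod 4), so quadratic reciprocity gives (13 / 33) = (33 / 13). Reduce: 33 ≡ 7 (mod 13). Now have -(7 / 13).
13 ≡ 1 (mod 4), so quadratic reciprocity gives (7 / 13) = (13 / 7). Reduce: 13 ≡ 6 (mod 7). Now have -(6 / 7).
Factor out 2: 6 = 2·3. Since 7 ≡ 7 (mod 8), (2 / 7) = +1. Now have -(3 / 7).
Both 3 ≡ 3 and 7 ≡ 3 (mod 4), so reciprocity gives (3 / 7) = -(7 / 3). Reduce: 7 ≡ 1 (mod 3). Now have (1 / 3).
(1 / 3) = 1. Collecting the sign factors: 1.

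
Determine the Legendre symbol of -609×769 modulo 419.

1

By multiplicativity, (-609·769 / 419) = (-609 / 419)·(769 / 419).
First factor (-609 / 419):
(-609 / 419)
  = (229 / 419)    [-609 ≡ 229 mod 419]
  = (419 / 229)    [QR: 229 ≡ 1 mod 4, sign kept]
  = (190 / 229)    [419 ≡ 190 mod 229]
  = -(95 / 229)    [229 ≡ 5 mod 8 ⇒ (2 / 229) = -1]
  = -(229 / 95)    [QR: 229 ≡ 1 mod 4, sign kept]
  = -(39 / 95)    [229 ≡ 39 mod 95]
  = (95 / 39)    [QR: both ≡ 3 mod 4, sign flips]
  = (17 / 39)    [95 ≡ 17 mod 39]
  = (39 / 17)    [QR: 17 ≡ 1 mod 4, sign kept]
  = (5 / 17)    [39 ≡ 5 mod 17]
  = (17 / 5)    [QR: 5 ≡ 1 mod 4, sign kept]
  = (2 / 5)    [17 ≡ 2 mod 5]
  = -(1 / 5)    [5 ≡ 5 mod 8 ⇒ (2 / 5) = -1]
  = -1    [(1 / 5) = 1]
Second factor (769 / 419):
(769 / 419)
  = (350 / 419)    [769 ≡ 350 mod 419]
  = -(175 / 419)    [419 ≡ 3 mod 8 ⇒ (2 / 419) = -1]
  = (419 / 175)    [QR: both ≡ 3 mod 4, sign flips]
  = (69 / 175)    [419 ≡ 69 mod 175]
  = (175 / 69)    [QR: 69 ≡ 1 mod 4, sign kept]
  = (37 / 69)    [175 ≡ 37 mod 69]
  = (69 / 37)    [QR: 37 ≡ 1 mod 4, sign kept]
  = (32 / 37)    [69 ≡ 32 mod 37]
  = -(1 / 37)    [37 ≡ 5 mod 8 ⇒ (2 / 37)^5 = -1]
  = -1    [(1 / 37) = 1]
Product: (-1)·(-1) = 1.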